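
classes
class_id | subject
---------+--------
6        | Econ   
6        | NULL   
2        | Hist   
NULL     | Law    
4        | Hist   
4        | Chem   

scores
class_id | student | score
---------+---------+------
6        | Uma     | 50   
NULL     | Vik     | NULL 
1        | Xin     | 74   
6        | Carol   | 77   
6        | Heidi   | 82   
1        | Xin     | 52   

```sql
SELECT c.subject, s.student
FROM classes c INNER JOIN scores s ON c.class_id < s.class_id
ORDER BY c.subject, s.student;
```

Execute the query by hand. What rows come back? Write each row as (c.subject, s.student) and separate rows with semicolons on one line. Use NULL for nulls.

(Chem, Carol); (Chem, Heidi); (Chem, Uma); (Hist, Carol); (Hist, Carol); (Hist, Heidi); (Hist, Heidi); (Hist, Uma); (Hist, Uma)

INNER JOIN keeps only pairs where the ON condition holds.
Matching on c.class_id < s.class_id. A NULL in a compared column never satisfies the condition.
- class_id=6: no matching s row, dropped.
- class_id=6: no matching s row, dropped.
- class_id=2: 3 matching s row(s), so 3 row(s) emitted.
- class_id=NULL: no matching s row, dropped.
- class_id=4: 3 matching s row(s), so 3 row(s) emitted.
- class_id=4: 3 matching s row(s), so 3 row(s) emitted.
After projecting and ordering:
c.subject | s.student
Chem | Carol
Chem | Heidi
Chem | Uma
Hist | Carol
Hist | Carol
Hist | Heidi
Hist | Heidi
Hist | Uma
Hist | Uma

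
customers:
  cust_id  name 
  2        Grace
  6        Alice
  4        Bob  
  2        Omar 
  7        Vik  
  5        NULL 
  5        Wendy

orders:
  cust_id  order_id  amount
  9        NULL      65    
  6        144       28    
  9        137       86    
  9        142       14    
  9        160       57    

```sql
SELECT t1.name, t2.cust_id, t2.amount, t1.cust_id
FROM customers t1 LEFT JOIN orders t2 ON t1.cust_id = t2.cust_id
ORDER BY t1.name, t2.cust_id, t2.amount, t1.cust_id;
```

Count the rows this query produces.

LEFT JOIN keeps every row from `customers`; unmatched rows get NULL for `orders`'s columns.
Matching on t1.cust_id = t2.cust_id.
- t1 row (cust_id=2): no match → kept, t2 columns NULL.
- t1 row (cust_id=6): matches 1 t2 row(s) → 1 output row(s).
- t1 row (cust_id=4): no match → kept, t2 columns NULL.
- t1 row (cust_id=2): no match → kept, t2 columns NULL.
- t1 row (cust_id=7): no match → kept, t2 columns NULL.
- t1 row (cust_id=5): no match → kept, t2 columns NULL.
- t1 row (cust_id=5): no match → kept, t2 columns NULL.
Total: 1 matched + 6 padded = 7 rows.

7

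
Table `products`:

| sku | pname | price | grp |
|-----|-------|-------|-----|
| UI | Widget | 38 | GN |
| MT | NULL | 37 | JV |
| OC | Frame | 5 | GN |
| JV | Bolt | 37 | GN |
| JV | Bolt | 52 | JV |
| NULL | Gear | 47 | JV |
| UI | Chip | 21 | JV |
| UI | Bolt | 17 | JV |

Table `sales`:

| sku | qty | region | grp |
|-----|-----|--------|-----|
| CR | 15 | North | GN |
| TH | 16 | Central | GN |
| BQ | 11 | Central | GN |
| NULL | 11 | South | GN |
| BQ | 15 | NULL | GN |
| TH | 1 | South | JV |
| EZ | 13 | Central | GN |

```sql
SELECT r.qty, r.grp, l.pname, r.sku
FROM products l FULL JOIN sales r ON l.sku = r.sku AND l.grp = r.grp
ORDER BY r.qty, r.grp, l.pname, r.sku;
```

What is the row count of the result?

15

FULL OUTER JOIN keeps every row from both sides; unmatched rows get NULL for the other side's columns.
Matching on l.sku = r.sku AND l.grp = r.grp. A NULL in a compared column never satisfies the condition.
- l (sku=UI, grp=GN) has no partner → padded with NULL.
- l (sku=MT, grp=JV) has no partner → padded with NULL.
- l (sku=OC, grp=GN) has no partner → padded with NULL.
- l (sku=JV, grp=GN) has no partner → padded with NULL.
- l (sku=JV, grp=JV) has no partner → padded with NULL.
- l (sku=NULL, grp=JV) has no partner → padded with NULL.
- l (sku=UI, grp=JV) has no partner → padded with NULL.
- l (sku=UI, grp=JV) has no partner → padded with NULL.
- 7 row(s) from r found no l partner → padded with NULL.
Total: 0 matched + 15 padded = 15 rows.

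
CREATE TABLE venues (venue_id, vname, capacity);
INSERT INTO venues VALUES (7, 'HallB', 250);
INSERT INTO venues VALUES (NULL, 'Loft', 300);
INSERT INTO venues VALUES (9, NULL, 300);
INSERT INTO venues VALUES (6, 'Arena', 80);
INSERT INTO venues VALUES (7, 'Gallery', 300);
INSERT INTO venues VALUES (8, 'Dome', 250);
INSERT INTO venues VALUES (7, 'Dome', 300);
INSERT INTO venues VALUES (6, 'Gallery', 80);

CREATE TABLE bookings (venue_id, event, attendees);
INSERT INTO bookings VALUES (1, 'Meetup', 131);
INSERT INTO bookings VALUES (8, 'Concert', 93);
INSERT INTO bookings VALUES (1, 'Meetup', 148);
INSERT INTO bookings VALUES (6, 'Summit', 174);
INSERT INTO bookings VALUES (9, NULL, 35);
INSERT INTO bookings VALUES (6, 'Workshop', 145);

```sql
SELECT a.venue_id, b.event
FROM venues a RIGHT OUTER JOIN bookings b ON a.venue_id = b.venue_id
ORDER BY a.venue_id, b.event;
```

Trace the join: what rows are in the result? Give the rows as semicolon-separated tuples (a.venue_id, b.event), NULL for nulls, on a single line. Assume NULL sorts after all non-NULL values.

RIGHT JOIN keeps every row from `bookings`; unmatched rows get NULL for `venues`'s columns.
Matching on a.venue_id = b.venue_id. A NULL in a compared column never satisfies the condition.
Matched pairs: 6; unmatched b rows kept: 2.

(6, Summit); (6, Summit); (6, Workshop); (6, Workshop); (8, Concert); (9, NULL); (NULL, Meetup); (NULL, Meetup)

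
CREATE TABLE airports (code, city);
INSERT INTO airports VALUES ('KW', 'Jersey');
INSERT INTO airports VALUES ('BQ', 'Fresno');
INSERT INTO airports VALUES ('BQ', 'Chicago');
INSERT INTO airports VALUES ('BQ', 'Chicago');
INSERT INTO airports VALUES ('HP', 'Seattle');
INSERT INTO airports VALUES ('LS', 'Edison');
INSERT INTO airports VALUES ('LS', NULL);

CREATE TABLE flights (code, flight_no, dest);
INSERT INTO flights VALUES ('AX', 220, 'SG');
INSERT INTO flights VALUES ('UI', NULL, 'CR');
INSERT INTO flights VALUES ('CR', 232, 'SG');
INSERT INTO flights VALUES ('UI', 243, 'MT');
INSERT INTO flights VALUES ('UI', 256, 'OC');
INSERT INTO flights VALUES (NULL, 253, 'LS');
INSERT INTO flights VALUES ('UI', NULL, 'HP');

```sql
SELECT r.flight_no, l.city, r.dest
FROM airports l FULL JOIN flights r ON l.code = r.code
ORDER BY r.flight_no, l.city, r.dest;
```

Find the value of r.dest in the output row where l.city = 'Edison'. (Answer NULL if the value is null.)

NULL

FULL OUTER JOIN keeps every row from both sides; unmatched rows get NULL for the other side's columns.
Matching on l.code = r.code. A NULL in a compared column never satisfies the condition.
Matched pairs: 0; unmatched l rows kept: 7; unmatched r rows kept: 7.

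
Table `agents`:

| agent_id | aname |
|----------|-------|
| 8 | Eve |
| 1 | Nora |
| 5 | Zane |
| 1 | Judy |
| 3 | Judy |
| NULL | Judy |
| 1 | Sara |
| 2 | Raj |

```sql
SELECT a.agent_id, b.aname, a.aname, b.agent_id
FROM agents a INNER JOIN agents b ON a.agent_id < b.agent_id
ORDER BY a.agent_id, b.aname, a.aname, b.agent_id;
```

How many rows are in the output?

18

INNER JOIN keeps only pairs where the ON condition holds.
Matching on a.agent_id < b.agent_id. A NULL in a compared column never satisfies the condition.
- a[0] agent_id=8 → no match; dropped.
- a[1] agent_id=1 → 4 match(es) in b → 4 row(s).
- a[2] agent_id=5 → 1 match(es) in b → 1 row(s).
- a[3] agent_id=1 → 4 match(es) in b → 4 row(s).
- a[4] agent_id=3 → 2 match(es) in b → 2 row(s).
- a[5] agent_id=NULL → no match; dropped.
- a[6] agent_id=1 → 4 match(es) in b → 4 row(s).
- a[7] agent_id=2 → 3 match(es) in b → 3 row(s).
Total: 18 rows.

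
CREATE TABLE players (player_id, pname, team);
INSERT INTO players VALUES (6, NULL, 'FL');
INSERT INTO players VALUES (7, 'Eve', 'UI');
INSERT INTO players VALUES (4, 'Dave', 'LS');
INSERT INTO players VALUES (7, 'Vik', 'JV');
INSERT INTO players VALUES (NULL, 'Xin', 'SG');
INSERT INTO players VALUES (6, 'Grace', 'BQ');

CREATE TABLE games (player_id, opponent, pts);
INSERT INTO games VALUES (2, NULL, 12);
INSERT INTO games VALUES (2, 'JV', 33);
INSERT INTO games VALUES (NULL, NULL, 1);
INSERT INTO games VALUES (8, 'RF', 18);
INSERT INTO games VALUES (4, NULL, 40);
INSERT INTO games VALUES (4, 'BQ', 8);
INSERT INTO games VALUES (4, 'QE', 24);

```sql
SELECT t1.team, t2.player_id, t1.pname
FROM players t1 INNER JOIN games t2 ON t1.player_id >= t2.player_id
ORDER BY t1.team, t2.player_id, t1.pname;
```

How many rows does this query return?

25

INNER JOIN keeps only pairs where the ON condition holds.
Matching on t1.player_id >= t2.player_id. A NULL in a compared column never satisfies the condition.
- t1 row (player_id=6): matches 5 t2 row(s) → 5 output row(s).
- t1 row (player_id=7): matches 5 t2 row(s) → 5 output row(s).
- t1 row (player_id=4): matches 5 t2 row(s) → 5 output row(s).
- t1 row (player_id=7): matches 5 t2 row(s) → 5 output row(s).
- t1 row (player_id=NULL): no match → dropped.
- t1 row (player_id=6): matches 5 t2 row(s) → 5 output row(s).
Total: 25 rows.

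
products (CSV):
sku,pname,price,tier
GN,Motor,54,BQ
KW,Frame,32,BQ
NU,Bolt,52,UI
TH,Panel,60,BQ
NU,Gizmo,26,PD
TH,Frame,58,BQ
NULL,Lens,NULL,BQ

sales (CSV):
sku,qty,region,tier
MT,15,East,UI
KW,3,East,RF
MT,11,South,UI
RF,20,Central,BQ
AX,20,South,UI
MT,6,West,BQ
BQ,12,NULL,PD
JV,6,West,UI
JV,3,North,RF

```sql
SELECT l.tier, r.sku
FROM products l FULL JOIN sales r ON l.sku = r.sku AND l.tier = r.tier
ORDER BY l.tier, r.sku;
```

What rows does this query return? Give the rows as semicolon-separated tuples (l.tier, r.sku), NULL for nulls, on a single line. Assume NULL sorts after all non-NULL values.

(BQ, NULL); (BQ, NULL); (BQ, NULL); (BQ, NULL); (BQ, NULL); (PD, NULL); (UI, NULL); (NULL, AX); (NULL, BQ); (NULL, JV); (NULL, JV); (NULL, KW); (NULL, MT); (NULL, MT); (NULL, MT); (NULL, RF)

FULL OUTER JOIN keeps every row from both sides; unmatched rows get NULL for the other side's columns.
Matching on l.sku = r.sku AND l.tier = r.tier. A NULL in a compared column never satisfies the condition.
Matched pairs: 0; unmatched l rows kept: 7; unmatched r rows kept: 9.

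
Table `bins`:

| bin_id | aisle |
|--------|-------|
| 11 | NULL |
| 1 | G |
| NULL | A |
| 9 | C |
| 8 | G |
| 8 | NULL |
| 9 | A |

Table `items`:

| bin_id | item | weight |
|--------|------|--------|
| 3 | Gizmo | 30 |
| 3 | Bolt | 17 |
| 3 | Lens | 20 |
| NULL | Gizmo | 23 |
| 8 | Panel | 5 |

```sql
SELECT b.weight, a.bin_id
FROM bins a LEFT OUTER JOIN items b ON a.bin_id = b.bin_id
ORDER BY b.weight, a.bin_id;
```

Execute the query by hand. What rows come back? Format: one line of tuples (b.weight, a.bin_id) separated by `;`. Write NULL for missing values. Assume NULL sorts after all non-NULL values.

(5, 8); (5, 8); (NULL, 1); (NULL, 9); (NULL, 9); (NULL, 11); (NULL, NULL)

LEFT JOIN keeps every row from `bins`; unmatched rows get NULL for `items`'s columns.
Matching on a.bin_id = b.bin_id. A NULL in a compared column never satisfies the condition.
- a[0] bin_id=11 → no match; kept with NULLs on the b side.
- a[1] bin_id=1 → no match; kept with NULLs on the b side.
- a[2] bin_id=NULL → no match; kept with NULLs on the b side.
- a[3] bin_id=9 → no match; kept with NULLs on the b side.
- a[4] bin_id=8 → 1 match(es) in b → 1 row(s).
- a[5] bin_id=8 → 1 match(es) in b → 1 row(s).
- a[6] bin_id=9 → no match; kept with NULLs on the b side.
After projecting and ordering:
b.weight | a.bin_id
5 | 8
5 | 8
NULL | 1
NULL | 9
NULL | 9
NULL | 11
NULL | NULL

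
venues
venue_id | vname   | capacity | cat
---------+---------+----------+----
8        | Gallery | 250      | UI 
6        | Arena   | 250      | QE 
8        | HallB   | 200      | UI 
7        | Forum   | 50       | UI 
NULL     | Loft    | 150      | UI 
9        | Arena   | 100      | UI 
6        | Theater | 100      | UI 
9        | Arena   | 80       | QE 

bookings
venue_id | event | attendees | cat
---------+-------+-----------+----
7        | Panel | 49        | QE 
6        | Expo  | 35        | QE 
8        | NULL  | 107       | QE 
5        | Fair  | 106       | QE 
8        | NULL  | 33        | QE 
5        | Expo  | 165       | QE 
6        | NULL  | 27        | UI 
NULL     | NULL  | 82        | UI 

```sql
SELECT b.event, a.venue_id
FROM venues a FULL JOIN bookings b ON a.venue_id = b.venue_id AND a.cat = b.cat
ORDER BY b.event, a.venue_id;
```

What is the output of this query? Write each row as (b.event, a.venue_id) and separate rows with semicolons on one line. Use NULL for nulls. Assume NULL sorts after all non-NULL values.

(Expo, 6); (Expo, NULL); (Fair, NULL); (Panel, NULL); (NULL, 6); (NULL, 7); (NULL, 8); (NULL, 8); (NULL, 9); (NULL, 9); (NULL, NULL); (NULL, NULL); (NULL, NULL); (NULL, NULL)

FULL OUTER JOIN keeps every row from both sides; unmatched rows get NULL for the other side's columns.
Matching on a.venue_id = b.venue_id AND a.cat = b.cat. A NULL in a compared column never satisfies the condition.
- a row (venue_id=8, cat=UI): no match → kept, b columns NULL.
- a row (venue_id=6, cat=QE): matches 1 b row(s) → 1 output row(s).
- a row (venue_id=8, cat=UI): no match → kept, b columns NULL.
- a row (venue_id=7, cat=UI): no match → kept, b columns NULL.
- a row (venue_id=NULL, cat=UI): no match → kept, b columns NULL.
- a row (venue_id=9, cat=UI): no match → kept, b columns NULL.
- a row (venue_id=6, cat=UI): matches 1 b row(s) → 1 output row(s).
- a row (venue_id=9, cat=QE): no match → kept, b columns NULL.
- plus 6 unmatched b row(s), each kept with NULL a columns.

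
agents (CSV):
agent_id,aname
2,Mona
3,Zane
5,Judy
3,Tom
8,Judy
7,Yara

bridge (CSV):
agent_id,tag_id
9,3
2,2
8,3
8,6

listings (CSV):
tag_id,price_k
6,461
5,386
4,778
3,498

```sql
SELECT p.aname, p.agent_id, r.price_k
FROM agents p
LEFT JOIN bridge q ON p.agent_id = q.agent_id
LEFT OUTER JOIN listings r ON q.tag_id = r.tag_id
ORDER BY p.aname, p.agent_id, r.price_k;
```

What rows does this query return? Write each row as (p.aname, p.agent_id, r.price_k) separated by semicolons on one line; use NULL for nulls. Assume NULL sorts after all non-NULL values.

Joins associate left-to-right: agents LEFT JOIN bridge on agent_id gives 7 intermediate row(s).
Then LEFT JOIN `listings r` on tag_id: each of those 7 rows is kept; rows whose q.tag_id has no match in r get NULL for r's columns.

(Judy, 5, NULL); (Judy, 8, 461); (Judy, 8, 498); (Mona, 2, NULL); (Tom, 3, NULL); (Yara, 7, NULL); (Zane, 3, NULL)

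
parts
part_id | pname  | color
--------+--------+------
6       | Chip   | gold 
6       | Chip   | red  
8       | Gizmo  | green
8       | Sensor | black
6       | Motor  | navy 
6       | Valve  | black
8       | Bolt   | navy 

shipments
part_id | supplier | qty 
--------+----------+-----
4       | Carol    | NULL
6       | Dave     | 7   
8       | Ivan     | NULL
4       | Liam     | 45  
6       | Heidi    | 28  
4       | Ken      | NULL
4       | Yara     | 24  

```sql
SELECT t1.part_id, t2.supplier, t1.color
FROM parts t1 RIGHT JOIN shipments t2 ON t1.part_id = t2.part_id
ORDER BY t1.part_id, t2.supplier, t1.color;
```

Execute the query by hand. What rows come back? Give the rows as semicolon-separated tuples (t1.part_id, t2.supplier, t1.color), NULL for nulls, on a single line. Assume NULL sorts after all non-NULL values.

(6, Dave, black); (6, Dave, gold); (6, Dave, navy); (6, Dave, red); (6, Heidi, black); (6, Heidi, gold); (6, Heidi, navy); (6, Heidi, red); (8, Ivan, black); (8, Ivan, green); (8, Ivan, navy); (NULL, Carol, NULL); (NULL, Ken, NULL); (NULL, Liam, NULL); (NULL, Yara, NULL)

RIGHT JOIN keeps every row from `shipments`; unmatched rows get NULL for `parts`'s columns.
Matching on t1.part_id = t2.part_id.
- part_id=6: 2 matching t2 row(s), so 2 row(s) emitted.
- part_id=6: 2 matching t2 row(s), so 2 row(s) emitted.
- part_id=8: 1 matching t2 row(s), so 1 row(s) emitted.
- part_id=8: 1 matching t2 row(s), so 1 row(s) emitted.
- part_id=6: 2 matching t2 row(s), so 2 row(s) emitted.
- part_id=6: 2 matching t2 row(s), so 2 row(s) emitted.
- part_id=8: 1 matching t2 row(s), so 1 row(s) emitted.
- 4 t2 row(s) had no t1 match → kept, t1 columns NULL.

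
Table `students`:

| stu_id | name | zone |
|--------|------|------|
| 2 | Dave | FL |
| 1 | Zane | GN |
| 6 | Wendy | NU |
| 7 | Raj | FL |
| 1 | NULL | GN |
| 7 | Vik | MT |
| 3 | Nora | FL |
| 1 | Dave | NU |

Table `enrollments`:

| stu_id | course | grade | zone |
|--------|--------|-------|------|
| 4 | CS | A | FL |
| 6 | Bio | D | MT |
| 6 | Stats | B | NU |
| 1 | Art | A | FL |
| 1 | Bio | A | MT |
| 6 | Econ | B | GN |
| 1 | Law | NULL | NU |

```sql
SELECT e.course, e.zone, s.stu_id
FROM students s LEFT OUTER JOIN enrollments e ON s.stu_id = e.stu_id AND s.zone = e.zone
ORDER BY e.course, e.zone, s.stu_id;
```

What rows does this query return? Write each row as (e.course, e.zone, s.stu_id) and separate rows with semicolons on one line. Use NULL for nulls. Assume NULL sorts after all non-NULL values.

(Law, NU, 1); (Stats, NU, 6); (NULL, NULL, 1); (NULL, NULL, 1); (NULL, NULL, 2); (NULL, NULL, 3); (NULL, NULL, 7); (NULL, NULL, 7)

LEFT JOIN keeps every row from `students`; unmatched rows get NULL for `enrollments`'s columns.
Matching on s.stu_id = e.stu_id AND s.zone = e.zone.
- s[0] stu_id=2, zone=FL → no match; kept with NULLs on the e side.
- s[1] stu_id=1, zone=GN → no match; kept with NULLs on the e side.
- s[2] stu_id=6, zone=NU → 1 match(es) in e → 1 row(s).
- s[3] stu_id=7, zone=FL → no match; kept with NULLs on the e side.
- s[4] stu_id=1, zone=GN → no match; kept with NULLs on the e side.
- s[5] stu_id=7, zone=MT → no match; kept with NULLs on the e side.
- s[6] stu_id=3, zone=FL → no match; kept with NULLs on the e side.
- s[7] stu_id=1, zone=NU → 1 match(es) in e → 1 row(s).
After projecting and ordering:
e.course | e.zone | s.stu_id
Law | NU | 1
Stats | NU | 6
NULL | NULL | 1
NULL | NULL | 1
NULL | NULL | 2
NULL | NULL | 3
NULL | NULL | 7
NULL | NULL | 7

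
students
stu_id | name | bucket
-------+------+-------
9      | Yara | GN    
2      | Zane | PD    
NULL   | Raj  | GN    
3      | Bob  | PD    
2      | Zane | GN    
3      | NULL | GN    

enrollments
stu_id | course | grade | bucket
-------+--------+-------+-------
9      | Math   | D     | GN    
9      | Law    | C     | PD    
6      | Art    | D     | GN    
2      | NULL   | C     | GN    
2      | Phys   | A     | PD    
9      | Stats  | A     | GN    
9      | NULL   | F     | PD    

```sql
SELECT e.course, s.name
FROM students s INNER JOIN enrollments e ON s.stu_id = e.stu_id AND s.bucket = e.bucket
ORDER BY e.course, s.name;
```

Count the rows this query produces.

INNER JOIN keeps only pairs where the ON condition holds.
Matching on s.stu_id = e.stu_id AND s.bucket = e.bucket. A NULL in a compared column never satisfies the condition.
- s (stu_id=9, bucket=GN) pairs with 2 row(s) of e.
- s (stu_id=2, bucket=PD) pairs with 1 row(s) of e.
- s (stu_id=NULL, bucket=GN) has no partner → excluded.
- s (stu_id=3, bucket=PD) has no partner → excluded.
- s (stu_id=2, bucket=GN) pairs with 1 row(s) of e.
- s (stu_id=3, bucket=GN) has no partner → excluded.
Total: 4 rows.

4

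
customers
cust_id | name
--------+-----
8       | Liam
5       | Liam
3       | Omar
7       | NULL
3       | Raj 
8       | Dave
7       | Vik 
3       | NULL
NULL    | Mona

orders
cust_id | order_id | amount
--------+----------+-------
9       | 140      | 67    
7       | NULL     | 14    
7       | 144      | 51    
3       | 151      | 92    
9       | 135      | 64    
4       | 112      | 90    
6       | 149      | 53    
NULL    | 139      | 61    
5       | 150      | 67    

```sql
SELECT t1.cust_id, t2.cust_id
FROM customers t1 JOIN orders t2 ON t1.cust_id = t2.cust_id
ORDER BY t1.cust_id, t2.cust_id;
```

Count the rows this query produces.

8

INNER JOIN keeps only pairs where the ON condition holds.
Matching on t1.cust_id = t2.cust_id. A NULL in a compared column never satisfies the condition.
- t1[0] cust_id=8 → no match; dropped.
- t1[1] cust_id=5 → 1 match(es) in t2 → 1 row(s).
- t1[2] cust_id=3 → 1 match(es) in t2 → 1 row(s).
- t1[3] cust_id=7 → 2 match(es) in t2 → 2 row(s).
- t1[4] cust_id=3 → 1 match(es) in t2 → 1 row(s).
- t1[5] cust_id=8 → no match; dropped.
- t1[6] cust_id=7 → 2 match(es) in t2 → 2 row(s).
- t1[7] cust_id=3 → 1 match(es) in t2 → 1 row(s).
- t1[8] cust_id=NULL → no match; dropped.
Total: 8 rows.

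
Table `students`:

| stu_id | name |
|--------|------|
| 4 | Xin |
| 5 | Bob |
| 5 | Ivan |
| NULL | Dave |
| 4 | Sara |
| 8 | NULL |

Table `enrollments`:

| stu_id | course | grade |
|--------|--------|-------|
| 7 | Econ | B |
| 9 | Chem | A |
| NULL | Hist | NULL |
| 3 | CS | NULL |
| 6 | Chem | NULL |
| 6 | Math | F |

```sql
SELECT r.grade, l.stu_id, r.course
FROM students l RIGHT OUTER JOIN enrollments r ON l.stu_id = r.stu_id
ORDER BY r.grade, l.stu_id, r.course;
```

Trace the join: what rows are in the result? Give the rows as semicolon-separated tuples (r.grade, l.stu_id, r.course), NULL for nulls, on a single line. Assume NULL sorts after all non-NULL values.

RIGHT JOIN keeps every row from `enrollments`; unmatched rows get NULL for `students`'s columns.
Matching on l.stu_id = r.stu_id. A NULL in a compared column never satisfies the condition.
- l row (stu_id=4): no match.
- l row (stu_id=5): no match.
- l row (stu_id=5): no match.
- l row (stu_id=NULL): no match.
- l row (stu_id=4): no match.
- l row (stu_id=8): no match.
- 6 row(s) from r found no l partner → padded with NULL.
After projecting and ordering:
r.grade | l.stu_id | r.course
A | NULL | Chem
B | NULL | Econ
F | NULL | Math
NULL | NULL | CS
NULL | NULL | Chem
NULL | NULL | Hist

(A, NULL, Chem); (B, NULL, Econ); (F, NULL, Math); (NULL, NULL, CS); (NULL, NULL, Chem); (NULL, NULL, Hist)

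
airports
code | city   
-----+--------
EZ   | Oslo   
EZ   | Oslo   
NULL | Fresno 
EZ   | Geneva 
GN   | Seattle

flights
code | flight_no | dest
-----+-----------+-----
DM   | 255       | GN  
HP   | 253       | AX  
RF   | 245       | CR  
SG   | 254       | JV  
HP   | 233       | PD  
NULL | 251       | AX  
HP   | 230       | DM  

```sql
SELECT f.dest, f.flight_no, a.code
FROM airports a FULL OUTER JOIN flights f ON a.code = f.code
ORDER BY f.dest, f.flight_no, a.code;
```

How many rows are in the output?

FULL OUTER JOIN keeps every row from both sides; unmatched rows get NULL for the other side's columns.
Matching on a.code = f.code. A NULL in a compared column never satisfies the condition.
Matched pairs: 0; unmatched a rows kept: 5; unmatched f rows kept: 7.
Total: 0 matched + 12 padded = 12 rows.

12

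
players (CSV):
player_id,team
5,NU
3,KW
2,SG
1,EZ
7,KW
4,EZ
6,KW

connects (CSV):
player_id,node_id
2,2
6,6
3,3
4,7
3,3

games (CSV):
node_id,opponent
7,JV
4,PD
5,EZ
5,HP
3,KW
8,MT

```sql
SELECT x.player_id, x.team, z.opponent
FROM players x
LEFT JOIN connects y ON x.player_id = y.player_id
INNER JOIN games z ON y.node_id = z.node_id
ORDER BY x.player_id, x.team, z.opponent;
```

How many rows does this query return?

3

Joins associate left-to-right: players LEFT JOIN connects on player_id gives 8 intermediate row(s).
Then INNER JOIN `games z` on node_id: keep only rows whose y.node_id appears in z.
Result: 3 row(s).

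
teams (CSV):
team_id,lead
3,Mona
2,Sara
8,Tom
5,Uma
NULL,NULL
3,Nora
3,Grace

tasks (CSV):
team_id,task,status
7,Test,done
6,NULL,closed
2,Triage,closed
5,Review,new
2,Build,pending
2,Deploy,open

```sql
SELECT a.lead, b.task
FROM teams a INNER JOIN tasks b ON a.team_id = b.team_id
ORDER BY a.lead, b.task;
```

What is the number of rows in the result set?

4

INNER JOIN keeps only pairs where the ON condition holds.
Matching on a.team_id = b.team_id. A NULL in a compared column never satisfies the condition.
- a (team_id=3) has no partner → excluded.
- a (team_id=2) pairs with 3 row(s) of b.
- a (team_id=8) has no partner → excluded.
- a (team_id=5) pairs with 1 row(s) of b.
- a (team_id=NULL) has no partner → excluded.
- a (team_id=3) has no partner → excluded.
- a (team_id=3) has no partner → excluded.
Total: 4 rows.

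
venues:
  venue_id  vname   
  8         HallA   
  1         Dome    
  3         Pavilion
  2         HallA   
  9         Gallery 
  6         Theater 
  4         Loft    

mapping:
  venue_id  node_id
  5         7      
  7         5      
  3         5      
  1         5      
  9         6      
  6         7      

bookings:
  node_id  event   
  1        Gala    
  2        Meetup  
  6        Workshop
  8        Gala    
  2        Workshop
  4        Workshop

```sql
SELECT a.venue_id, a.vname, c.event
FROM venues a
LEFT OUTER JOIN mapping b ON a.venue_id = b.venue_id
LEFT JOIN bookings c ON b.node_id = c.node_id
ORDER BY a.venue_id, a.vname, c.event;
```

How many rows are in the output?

7

Joins associate left-to-right: venues LEFT JOIN mapping on venue_id gives 7 intermediate row(s).
Then LEFT JOIN `bookings c` on node_id: each of those 7 rows is kept; rows whose b.node_id has no match in c get NULL for c's columns.
Result: 7 row(s).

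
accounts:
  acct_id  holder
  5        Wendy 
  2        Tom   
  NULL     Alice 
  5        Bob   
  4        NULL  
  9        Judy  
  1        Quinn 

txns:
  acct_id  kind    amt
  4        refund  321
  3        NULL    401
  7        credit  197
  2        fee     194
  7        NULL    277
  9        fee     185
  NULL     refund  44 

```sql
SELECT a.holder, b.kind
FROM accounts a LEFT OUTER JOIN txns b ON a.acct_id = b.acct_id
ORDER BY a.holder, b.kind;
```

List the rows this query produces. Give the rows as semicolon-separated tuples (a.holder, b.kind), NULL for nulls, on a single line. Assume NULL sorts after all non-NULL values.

LEFT JOIN keeps every row from `accounts`; unmatched rows get NULL for `txns`'s columns.
Matching on a.acct_id = b.acct_id. A NULL in a compared column never satisfies the condition.
Matched pairs: 3; unmatched a rows kept: 4.

(Alice, NULL); (Bob, NULL); (Judy, fee); (Quinn, NULL); (Tom, fee); (Wendy, NULL); (NULL, refund)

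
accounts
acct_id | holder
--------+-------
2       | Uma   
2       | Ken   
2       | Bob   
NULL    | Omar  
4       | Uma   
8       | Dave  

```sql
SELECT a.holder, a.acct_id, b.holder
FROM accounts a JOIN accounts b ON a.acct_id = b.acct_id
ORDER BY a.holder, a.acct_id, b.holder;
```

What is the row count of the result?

INNER JOIN keeps only pairs where the ON condition holds.
Matching on a.acct_id = b.acct_id. A NULL in a compared column never satisfies the condition.
- a[0] acct_id=2 → 3 match(es) in b → 3 row(s).
- a[1] acct_id=2 → 3 match(es) in b → 3 row(s).
- a[2] acct_id=2 → 3 match(es) in b → 3 row(s).
- a[3] acct_id=NULL → no match; dropped.
- a[4] acct_id=4 → 1 match(es) in b → 1 row(s).
- a[5] acct_id=8 → 1 match(es) in b → 1 row(s).
Total: 11 rows.

11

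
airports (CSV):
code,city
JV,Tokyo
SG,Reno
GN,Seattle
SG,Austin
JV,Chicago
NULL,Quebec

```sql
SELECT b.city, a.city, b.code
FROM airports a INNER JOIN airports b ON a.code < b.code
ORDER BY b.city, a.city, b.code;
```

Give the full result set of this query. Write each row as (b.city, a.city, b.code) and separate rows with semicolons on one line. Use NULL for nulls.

(Austin, Chicago, SG); (Austin, Seattle, SG); (Austin, Tokyo, SG); (Chicago, Seattle, JV); (Reno, Chicago, SG); (Reno, Seattle, SG); (Reno, Tokyo, SG); (Tokyo, Seattle, JV)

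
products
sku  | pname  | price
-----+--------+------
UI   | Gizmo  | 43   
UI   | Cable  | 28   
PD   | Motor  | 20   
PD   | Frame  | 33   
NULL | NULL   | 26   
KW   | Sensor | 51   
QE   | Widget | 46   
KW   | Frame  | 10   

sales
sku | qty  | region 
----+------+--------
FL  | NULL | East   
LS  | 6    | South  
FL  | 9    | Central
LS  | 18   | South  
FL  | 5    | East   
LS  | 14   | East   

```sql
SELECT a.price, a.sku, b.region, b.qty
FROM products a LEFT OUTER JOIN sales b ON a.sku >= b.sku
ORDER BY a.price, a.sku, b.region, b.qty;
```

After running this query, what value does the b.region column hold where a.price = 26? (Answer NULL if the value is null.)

NULL

LEFT JOIN keeps every row from `products`; unmatched rows get NULL for `sales`'s columns.
Matching on a.sku >= b.sku. A NULL in a compared column never satisfies the condition.
- a (sku=UI) pairs with 6 row(s) of b.
- a (sku=UI) pairs with 6 row(s) of b.
- a (sku=PD) pairs with 6 row(s) of b.
- a (sku=PD) pairs with 6 row(s) of b.
- a (sku=NULL) has no partner → padded with NULL.
- a (sku=KW) pairs with 3 row(s) of b.
- a (sku=QE) pairs with 6 row(s) of b.
- a (sku=KW) pairs with 3 row(s) of b.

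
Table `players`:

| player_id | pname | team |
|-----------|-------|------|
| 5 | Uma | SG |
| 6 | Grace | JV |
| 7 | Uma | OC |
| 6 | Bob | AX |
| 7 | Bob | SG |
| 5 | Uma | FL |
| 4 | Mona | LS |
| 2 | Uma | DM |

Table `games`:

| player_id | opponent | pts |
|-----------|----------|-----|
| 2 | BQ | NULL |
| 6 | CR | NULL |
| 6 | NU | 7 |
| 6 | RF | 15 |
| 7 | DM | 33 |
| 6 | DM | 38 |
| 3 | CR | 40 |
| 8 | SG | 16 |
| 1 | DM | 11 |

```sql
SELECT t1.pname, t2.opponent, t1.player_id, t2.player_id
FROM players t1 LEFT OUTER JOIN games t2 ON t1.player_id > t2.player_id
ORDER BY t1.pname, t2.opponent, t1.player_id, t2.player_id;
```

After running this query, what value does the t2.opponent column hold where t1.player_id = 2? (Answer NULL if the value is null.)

DM

LEFT JOIN keeps every row from `players`; unmatched rows get NULL for `games`'s columns.
Matching on t1.player_id > t2.player_id.
- t1 row (player_id=5): matches 3 t2 row(s) → 3 output row(s).
- t1 row (player_id=6): matches 3 t2 row(s) → 3 output row(s).
- t1 row (player_id=7): matches 7 t2 row(s) → 7 output row(s).
- t1 row (player_id=6): matches 3 t2 row(s) → 3 output row(s).
- t1 row (player_id=7): matches 7 t2 row(s) → 7 output row(s).
- t1 row (player_id=5): matches 3 t2 row(s) → 3 output row(s).
- t1 row (player_id=4): matches 3 t2 row(s) → 3 output row(s).
- t1 row (player_id=2): matches 1 t2 row(s) → 1 output row(s).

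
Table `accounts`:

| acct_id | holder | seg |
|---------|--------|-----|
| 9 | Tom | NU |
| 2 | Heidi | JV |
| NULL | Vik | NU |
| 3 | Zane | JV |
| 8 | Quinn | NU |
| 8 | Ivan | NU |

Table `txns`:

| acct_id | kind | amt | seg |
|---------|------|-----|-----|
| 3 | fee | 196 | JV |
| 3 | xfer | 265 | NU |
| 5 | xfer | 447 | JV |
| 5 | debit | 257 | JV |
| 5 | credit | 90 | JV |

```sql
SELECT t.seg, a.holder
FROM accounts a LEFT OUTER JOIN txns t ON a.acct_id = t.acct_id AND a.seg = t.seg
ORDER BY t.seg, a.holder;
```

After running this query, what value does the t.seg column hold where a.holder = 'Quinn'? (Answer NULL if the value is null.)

LEFT JOIN keeps every row from `accounts`; unmatched rows get NULL for `txns`'s columns.
Matching on a.acct_id = t.acct_id AND a.seg = t.seg. A NULL in a compared column never satisfies the condition.
- a[0] acct_id=9, seg=NU → no match; kept with NULLs on the t side.
- a[1] acct_id=2, seg=JV → no match; kept with NULLs on the t side.
- a[2] acct_id=NULL, seg=NU → no match; kept with NULLs on the t side.
- a[3] acct_id=3, seg=JV → 1 match(es) in t → 1 row(s).
- a[4] acct_id=8, seg=NU → no match; kept with NULLs on the t side.
- a[5] acct_id=8, seg=NU → no match; kept with NULLs on the t side.

NULL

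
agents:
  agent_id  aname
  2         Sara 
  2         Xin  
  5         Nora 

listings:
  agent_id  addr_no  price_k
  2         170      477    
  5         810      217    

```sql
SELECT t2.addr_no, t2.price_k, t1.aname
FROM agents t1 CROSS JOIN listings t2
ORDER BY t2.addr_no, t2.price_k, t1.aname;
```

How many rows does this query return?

CROSS JOIN pairs every row of `agents` with every row of `listings`: 3 × 2 = 6 rows.

6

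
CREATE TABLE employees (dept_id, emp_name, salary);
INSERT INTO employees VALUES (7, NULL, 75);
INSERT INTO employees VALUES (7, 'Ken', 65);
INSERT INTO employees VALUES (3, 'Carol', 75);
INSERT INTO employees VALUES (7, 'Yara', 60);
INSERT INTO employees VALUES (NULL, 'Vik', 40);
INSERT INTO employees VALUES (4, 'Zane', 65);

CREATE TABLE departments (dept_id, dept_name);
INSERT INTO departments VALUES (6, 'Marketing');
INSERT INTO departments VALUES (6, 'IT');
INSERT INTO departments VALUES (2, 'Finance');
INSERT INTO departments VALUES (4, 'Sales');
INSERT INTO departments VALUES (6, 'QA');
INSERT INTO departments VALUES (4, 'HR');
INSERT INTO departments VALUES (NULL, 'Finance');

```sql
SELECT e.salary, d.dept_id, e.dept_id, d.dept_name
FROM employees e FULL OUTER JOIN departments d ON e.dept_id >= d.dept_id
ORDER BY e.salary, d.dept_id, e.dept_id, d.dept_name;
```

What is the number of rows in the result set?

24

FULL OUTER JOIN keeps every row from both sides; unmatched rows get NULL for the other side's columns.
Matching on e.dept_id >= d.dept_id. A NULL in a compared column never satisfies the condition.
Matched pairs: 22; unmatched e rows kept: 1; unmatched d rows kept: 1.
Total: 22 matched + 2 padded = 24 rows.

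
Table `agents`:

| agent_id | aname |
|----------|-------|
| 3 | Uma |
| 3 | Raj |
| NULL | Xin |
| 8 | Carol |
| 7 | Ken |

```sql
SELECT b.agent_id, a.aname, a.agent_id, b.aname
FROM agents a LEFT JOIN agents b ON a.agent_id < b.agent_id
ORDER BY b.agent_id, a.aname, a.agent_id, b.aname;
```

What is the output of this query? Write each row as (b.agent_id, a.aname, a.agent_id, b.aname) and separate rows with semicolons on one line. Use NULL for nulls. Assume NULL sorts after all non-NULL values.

LEFT JOIN keeps every row from `agents a`; unmatched rows get NULL for `agents b`'s columns.
Matching on a.agent_id < b.agent_id. A NULL in a compared column never satisfies the condition.
- a row (agent_id=3): matches 2 b row(s) → 2 output row(s).
- a row (agent_id=3): matches 2 b row(s) → 2 output row(s).
- a row (agent_id=NULL): no match → kept, b columns NULL.
- a row (agent_id=8): no match → kept, b columns NULL.
- a row (agent_id=7): matches 1 b row(s) → 1 output row(s).
After projecting and ordering:
b.agent_id | a.aname | a.agent_id | b.aname
7 | Raj | 3 | Ken
7 | Uma | 3 | Ken
8 | Ken | 7 | Carol
8 | Raj | 3 | Carol
8 | Uma | 3 | Carol
NULL | Carol | 8 | NULL
NULL | Xin | NULL | NULL

(7, Raj, 3, Ken); (7, Uma, 3, Ken); (8, Ken, 7, Carol); (8, Raj, 3, Carol); (8, Uma, 3, Carol); (NULL, Carol, 8, NULL); (NULL, Xin, NULL, NULL)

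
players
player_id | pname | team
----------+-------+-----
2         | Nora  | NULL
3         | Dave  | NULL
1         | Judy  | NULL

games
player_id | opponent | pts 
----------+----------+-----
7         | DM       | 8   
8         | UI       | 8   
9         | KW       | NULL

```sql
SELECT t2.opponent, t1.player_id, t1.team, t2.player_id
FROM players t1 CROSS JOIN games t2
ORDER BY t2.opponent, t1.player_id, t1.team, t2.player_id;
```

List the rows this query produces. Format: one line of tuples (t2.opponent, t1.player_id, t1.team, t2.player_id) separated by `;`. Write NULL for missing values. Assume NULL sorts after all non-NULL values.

(DM, 1, NULL, 7); (DM, 2, NULL, 7); (DM, 3, NULL, 7); (KW, 1, NULL, 9); (KW, 2, NULL, 9); (KW, 3, NULL, 9); (UI, 1, NULL, 8); (UI, 2, NULL, 8); (UI, 3, NULL, 8)

CROSS JOIN pairs every row of `players` with every row of `games`: 3 × 3 = 9 rows.
After projecting and ordering:
t2.opponent | t1.player_id | t1.team | t2.player_id
DM | 1 | NULL | 7
DM | 2 | NULL | 7
DM | 3 | NULL | 7
KW | 1 | NULL | 9
KW | 2 | NULL | 9
KW | 3 | NULL | 9
UI | 1 | NULL | 8
UI | 2 | NULL | 8
UI | 3 | NULL | 8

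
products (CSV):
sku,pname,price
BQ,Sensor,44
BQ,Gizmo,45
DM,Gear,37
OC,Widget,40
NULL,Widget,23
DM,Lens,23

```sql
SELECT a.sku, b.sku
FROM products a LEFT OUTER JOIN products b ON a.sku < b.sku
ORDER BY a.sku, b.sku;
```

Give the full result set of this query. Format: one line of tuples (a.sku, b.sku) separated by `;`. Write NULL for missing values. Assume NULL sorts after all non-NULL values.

(BQ, DM); (BQ, DM); (BQ, DM); (BQ, DM); (BQ, OC); (BQ, OC); (DM, OC); (DM, OC); (OC, NULL); (NULL, NULL)

LEFT JOIN keeps every row from `products a`; unmatched rows get NULL for `products b`'s columns.
Matching on a.sku < b.sku. A NULL in a compared column never satisfies the condition.
- sku=BQ: 3 matching b row(s), so 3 row(s) emitted.
- sku=BQ: 3 matching b row(s), so 3 row(s) emitted.
- sku=DM: 1 matching b row(s), so 1 row(s) emitted.
- sku=OC: no b row matches, row kept with b columns NULL.
- sku=NULL: no b row matches, row kept with b columns NULL.
- sku=DM: 1 matching b row(s), so 1 row(s) emitted.
After projecting and ordering:
a.sku | b.sku
BQ | DM
BQ | DM
BQ | DM
BQ | DM
BQ | OC
BQ | OC
DM | OC
DM | OC
OC | NULL
NULL | NULL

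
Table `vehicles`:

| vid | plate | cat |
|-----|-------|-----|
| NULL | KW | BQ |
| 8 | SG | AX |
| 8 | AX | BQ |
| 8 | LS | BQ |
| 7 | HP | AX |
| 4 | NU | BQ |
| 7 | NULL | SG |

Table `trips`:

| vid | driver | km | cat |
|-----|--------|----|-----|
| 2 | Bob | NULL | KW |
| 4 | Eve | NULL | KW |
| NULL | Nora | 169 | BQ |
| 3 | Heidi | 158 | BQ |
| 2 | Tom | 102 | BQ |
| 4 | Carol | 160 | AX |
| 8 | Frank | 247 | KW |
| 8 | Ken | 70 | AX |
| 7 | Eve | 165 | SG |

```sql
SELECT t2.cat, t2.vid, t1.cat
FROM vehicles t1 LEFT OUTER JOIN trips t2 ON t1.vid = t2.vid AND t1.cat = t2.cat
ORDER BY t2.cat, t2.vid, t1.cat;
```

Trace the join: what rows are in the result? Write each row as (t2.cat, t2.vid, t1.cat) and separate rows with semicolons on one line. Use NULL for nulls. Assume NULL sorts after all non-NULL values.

LEFT JOIN keeps every row from `vehicles`; unmatched rows get NULL for `trips`'s columns.
Matching on t1.vid = t2.vid AND t1.cat = t2.cat. A NULL in a compared column never satisfies the condition.
- t1 (vid=NULL, cat=BQ) has no partner → padded with NULL.
- t1 (vid=8, cat=AX) pairs with 1 row(s) of t2.
- t1 (vid=8, cat=BQ) has no partner → padded with NULL.
- t1 (vid=8, cat=BQ) has no partner → padded with NULL.
- t1 (vid=7, cat=AX) has no partner → padded with NULL.
- t1 (vid=4, cat=BQ) has no partner → padded with NULL.
- t1 (vid=7, cat=SG) pairs with 1 row(s) of t2.
After projecting and ordering:
t2.cat | t2.vid | t1.cat
AX | 8 | AX
SG | 7 | SG
NULL | NULL | AX
NULL | NULL | BQ
NULL | NULL | BQ
NULL | NULL | BQ
NULL | NULL | BQ

(AX, 8, AX); (SG, 7, SG); (NULL, NULL, AX); (NULL, NULL, BQ); (NULL, NULL, BQ); (NULL, NULL, BQ); (NULL, NULL, BQ)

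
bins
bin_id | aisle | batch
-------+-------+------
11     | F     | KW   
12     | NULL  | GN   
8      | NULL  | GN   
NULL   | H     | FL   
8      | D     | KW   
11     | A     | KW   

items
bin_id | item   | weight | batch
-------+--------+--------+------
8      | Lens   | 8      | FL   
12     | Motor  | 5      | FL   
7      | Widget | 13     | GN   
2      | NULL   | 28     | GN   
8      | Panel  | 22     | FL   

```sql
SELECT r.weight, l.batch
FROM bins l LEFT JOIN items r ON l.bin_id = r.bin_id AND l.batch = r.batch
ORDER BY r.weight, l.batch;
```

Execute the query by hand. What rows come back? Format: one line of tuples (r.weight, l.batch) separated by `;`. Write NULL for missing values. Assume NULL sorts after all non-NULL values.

(NULL, FL); (NULL, GN); (NULL, GN); (NULL, KW); (NULL, KW); (NULL, KW)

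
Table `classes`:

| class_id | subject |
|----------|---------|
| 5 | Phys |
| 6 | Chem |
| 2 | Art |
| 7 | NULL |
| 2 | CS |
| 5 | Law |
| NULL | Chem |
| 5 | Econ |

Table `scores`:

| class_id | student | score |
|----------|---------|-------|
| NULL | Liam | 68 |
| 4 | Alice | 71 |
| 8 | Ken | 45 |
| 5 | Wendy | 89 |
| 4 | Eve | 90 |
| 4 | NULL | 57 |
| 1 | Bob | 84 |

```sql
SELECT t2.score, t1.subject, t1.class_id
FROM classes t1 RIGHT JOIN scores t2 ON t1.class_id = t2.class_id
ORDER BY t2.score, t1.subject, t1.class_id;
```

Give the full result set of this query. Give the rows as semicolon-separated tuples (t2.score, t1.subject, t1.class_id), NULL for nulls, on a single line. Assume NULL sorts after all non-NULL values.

RIGHT JOIN keeps every row from `scores`; unmatched rows get NULL for `classes`'s columns.
Matching on t1.class_id = t2.class_id. A NULL in a compared column never satisfies the condition.
- t1 (class_id=5) pairs with 1 row(s) of t2.
- t1 (class_id=6) has no partner in t2.
- t1 (class_id=2) has no partner in t2.
- t1 (class_id=7) has no partner in t2.
- t1 (class_id=2) has no partner in t2.
- t1 (class_id=5) pairs with 1 row(s) of t2.
- t1 (class_id=NULL) has no partner in t2.
- t1 (class_id=5) pairs with 1 row(s) of t2.
- 6 row(s) from t2 found no t1 partner → padded with NULL.
After projecting and ordering:
t2.score | t1.subject | t1.class_id
45 | NULL | NULL
57 | NULL | NULL
68 | NULL | NULL
71 | NULL | NULL
84 | NULL | NULL
89 | Econ | 5
89 | Law | 5
89 | Phys | 5
90 | NULL | NULL

(45, NULL, NULL); (57, NULL, NULL); (68, NULL, NULL); (71, NULL, NULL); (84, NULL, NULL); (89, Econ, 5); (89, Law, 5); (89, Phys, 5); (90, NULL, NULL)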